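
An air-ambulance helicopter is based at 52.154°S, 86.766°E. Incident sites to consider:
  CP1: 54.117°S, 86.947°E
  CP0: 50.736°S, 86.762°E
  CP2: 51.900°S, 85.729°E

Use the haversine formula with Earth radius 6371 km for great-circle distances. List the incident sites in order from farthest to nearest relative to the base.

CP1, CP0, CP2

Distance from the base at 52.154°S, 86.766°E to each:
CP1 54.117°S, 86.947°E: 218.6 km
CP0 50.736°S, 86.762°E: 157.7 km
CP2 51.900°S, 85.729°E: 76.4 km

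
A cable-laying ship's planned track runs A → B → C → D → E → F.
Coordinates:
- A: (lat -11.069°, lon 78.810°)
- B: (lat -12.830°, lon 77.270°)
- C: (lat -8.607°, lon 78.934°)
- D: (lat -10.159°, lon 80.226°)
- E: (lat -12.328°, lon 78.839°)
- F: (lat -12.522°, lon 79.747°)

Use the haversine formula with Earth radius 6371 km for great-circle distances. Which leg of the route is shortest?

E–F

Leg distances:
A→B: 257.7 km
B→C: 503.5 km
C→D: 223.3 km
D→E: 284.7 km
E→F: 100.9 km
The shortest leg is E–F at 100.9 km.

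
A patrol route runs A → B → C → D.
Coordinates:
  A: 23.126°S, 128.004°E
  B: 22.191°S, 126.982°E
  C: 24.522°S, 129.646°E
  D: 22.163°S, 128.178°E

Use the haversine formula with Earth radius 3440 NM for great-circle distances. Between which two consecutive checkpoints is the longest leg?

B–C

Leg distances:
A→B: 79.7 NM
B→C: 202.8 NM
C→D: 163.1 NM
The longest leg is B–C at 202.8 NM.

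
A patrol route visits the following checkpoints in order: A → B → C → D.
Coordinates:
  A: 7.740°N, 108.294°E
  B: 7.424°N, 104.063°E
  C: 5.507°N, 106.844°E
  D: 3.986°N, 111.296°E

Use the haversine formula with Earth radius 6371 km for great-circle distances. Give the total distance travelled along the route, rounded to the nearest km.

1363 km

Leg distances:
A→B: 467.7 km  (cumulative 467.7 km)
B→C: 374.0 km  (cumulative 841.6 km)
C→D: 521.5 km  (cumulative 1363.1 km)
Total route length ≈ 1363 km.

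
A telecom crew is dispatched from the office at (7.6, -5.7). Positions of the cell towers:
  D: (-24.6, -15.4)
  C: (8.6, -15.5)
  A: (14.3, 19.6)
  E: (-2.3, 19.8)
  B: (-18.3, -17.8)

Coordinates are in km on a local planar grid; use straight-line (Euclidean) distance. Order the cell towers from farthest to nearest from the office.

D, B, E, A, C

Distance from the office at (7.6, -5.7) to each:
D (-24.6, -15.4): 33.6 km
B (-18.3, -17.8): 28.6 km
E (-2.3, 19.8): 27.4 km
A (14.3, 19.6): 26.2 km
C (8.6, -15.5): 9.9 km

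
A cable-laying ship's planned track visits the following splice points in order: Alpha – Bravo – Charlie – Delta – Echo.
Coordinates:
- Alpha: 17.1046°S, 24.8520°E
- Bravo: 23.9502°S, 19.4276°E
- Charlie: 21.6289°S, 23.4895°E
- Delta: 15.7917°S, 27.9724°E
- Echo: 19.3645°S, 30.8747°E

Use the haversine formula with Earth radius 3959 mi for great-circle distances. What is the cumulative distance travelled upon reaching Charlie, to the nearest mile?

893 mi

Leg distances:
Alpha→Bravo: 588.8 mi  (cumulative 588.8 mi)
Bravo→Charlie: 304.4 mi  (cumulative 893.2 mi)
Cumulative distance at Charlie ≈ 893 mi.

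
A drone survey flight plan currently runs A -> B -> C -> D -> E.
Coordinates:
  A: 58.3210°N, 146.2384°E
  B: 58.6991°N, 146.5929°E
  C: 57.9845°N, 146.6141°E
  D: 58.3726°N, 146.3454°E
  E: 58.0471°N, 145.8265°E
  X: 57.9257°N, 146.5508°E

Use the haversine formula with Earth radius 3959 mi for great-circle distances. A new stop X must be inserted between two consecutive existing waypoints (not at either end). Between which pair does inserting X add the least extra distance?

between C and D

Added distance for inserting X between each consecutive pair:
A–B: 54.0 mi
B–C: 8.8 mi
C–D: 7.9 mi
D–E: 30.2 mi
Smallest added distance is 7.9 mi, inserting between C and D.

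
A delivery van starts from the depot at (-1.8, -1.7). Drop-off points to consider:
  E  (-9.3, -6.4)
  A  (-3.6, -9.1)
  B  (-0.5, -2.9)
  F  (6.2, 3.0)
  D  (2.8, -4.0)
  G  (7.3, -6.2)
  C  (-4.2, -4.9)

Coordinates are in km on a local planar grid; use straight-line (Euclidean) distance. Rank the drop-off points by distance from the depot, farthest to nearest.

G, F, E, A, D, C, B

Distance from the depot at (-1.8, -1.7) to each:
G (7.3, -6.2): 10.2 km
F (6.2, 3.0): 9.3 km
E (-9.3, -6.4): 8.9 km
A (-3.6, -9.1): 7.6 km
D (2.8, -4.0): 5.1 km
C (-4.2, -4.9): 4.0 km
B (-0.5, -2.9): 1.8 km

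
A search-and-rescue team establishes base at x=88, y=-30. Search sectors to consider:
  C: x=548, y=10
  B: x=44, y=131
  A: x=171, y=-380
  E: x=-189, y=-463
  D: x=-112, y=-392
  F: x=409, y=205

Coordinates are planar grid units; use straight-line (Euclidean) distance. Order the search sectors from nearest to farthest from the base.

Distance from the base at x=88, y=-30 to each:
B x=44, y=131: 166.9
A x=171, y=-380: 359.7
F x=409, y=205: 397.8
D x=-112, y=-392: 413.6
C x=548, y=10: 461.7
E x=-189, y=-463: 514.0

B, A, F, D, C, E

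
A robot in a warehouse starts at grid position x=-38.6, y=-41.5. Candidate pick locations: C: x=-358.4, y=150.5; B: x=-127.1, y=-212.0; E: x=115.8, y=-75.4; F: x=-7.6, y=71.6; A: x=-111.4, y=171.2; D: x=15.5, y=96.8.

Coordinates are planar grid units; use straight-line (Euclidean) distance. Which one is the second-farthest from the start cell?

A

Distance to each, sorted:
C: 373.0
A: 224.8
B: 192.1
E: 158.1
D: 148.5
F: 117.3
The second-farthest is A at 224.8.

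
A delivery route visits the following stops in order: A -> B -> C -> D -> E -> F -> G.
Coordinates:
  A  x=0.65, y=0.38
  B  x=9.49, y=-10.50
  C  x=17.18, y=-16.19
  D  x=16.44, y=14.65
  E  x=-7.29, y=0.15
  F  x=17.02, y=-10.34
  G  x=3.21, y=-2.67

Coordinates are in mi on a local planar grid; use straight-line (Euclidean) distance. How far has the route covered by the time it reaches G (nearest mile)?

Leg distances:
A→B: 14.0 mi  (cumulative 14.0 mi)
B→C: 9.6 mi  (cumulative 23.6 mi)
C→D: 30.8 mi  (cumulative 54.4 mi)
D→E: 27.8 mi  (cumulative 82.2 mi)
E→F: 26.5 mi  (cumulative 108.7 mi)
F→G: 15.8 mi  (cumulative 124.5 mi)
Cumulative distance at G ≈ 125 mi.

125 mi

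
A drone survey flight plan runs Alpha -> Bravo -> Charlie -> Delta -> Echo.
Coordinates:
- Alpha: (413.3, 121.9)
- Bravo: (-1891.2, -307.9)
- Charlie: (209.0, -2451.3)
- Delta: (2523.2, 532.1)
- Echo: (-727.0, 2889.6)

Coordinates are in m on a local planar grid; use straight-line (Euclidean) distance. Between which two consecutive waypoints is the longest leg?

Delta–Echo

Leg distances:
Alpha→Bravo: 2344.2 m
Bravo→Charlie: 3000.8 m
Charlie→Delta: 3775.7 m
Delta→Echo: 4015.2 m
The longest leg is Delta–Echo at 4015.2 m.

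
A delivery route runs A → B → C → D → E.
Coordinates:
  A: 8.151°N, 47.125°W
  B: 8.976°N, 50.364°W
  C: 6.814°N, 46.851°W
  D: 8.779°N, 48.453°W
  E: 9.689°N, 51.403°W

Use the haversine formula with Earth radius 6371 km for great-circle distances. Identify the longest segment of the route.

Leg distances:
A→B: 367.8 km
B→C: 455.5 km
C→D: 280.9 km
D→E: 339.2 km
The longest leg is B–C at 455.5 km.

B–C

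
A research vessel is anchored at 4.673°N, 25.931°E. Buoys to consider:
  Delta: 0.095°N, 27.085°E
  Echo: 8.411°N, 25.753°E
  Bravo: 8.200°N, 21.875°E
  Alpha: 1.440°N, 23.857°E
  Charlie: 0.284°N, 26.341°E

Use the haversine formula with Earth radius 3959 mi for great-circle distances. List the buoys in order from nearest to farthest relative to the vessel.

Computing each great-circle distance from 4.673°N, 25.931°E:
Echo 8.411°N, 25.753°E: 258.6 mi
Alpha 1.440°N, 23.857°E: 265.3 mi
Charlie 0.284°N, 26.341°E: 304.6 mi
Delta 0.095°N, 27.085°E: 326.2 mi
Bravo 8.200°N, 21.875°E: 370.0 mi

Echo, Alpha, Charlie, Delta, Bravo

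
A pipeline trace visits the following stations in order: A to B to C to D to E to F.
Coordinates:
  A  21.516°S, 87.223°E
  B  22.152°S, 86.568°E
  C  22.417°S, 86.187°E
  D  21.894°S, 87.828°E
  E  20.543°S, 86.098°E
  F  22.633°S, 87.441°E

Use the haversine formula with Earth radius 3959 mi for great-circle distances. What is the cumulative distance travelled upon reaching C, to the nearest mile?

Leg distances:
A→B: 60.8 mi  (cumulative 60.8 mi)
B→C: 30.5 mi  (cumulative 91.3 mi)
Cumulative distance at C ≈ 91 mi.

91 mi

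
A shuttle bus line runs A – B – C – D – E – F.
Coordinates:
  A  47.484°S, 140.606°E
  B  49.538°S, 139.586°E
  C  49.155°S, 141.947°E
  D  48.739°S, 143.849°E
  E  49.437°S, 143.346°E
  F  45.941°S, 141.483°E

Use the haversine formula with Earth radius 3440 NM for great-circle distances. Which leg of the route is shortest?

D–E

Leg distances:
A→B: 129.8 NM
B→C: 95.2 NM
C→D: 79.0 NM
D→E: 46.3 NM
E→F: 223.0 NM
The shortest leg is D–E at 46.3 NM.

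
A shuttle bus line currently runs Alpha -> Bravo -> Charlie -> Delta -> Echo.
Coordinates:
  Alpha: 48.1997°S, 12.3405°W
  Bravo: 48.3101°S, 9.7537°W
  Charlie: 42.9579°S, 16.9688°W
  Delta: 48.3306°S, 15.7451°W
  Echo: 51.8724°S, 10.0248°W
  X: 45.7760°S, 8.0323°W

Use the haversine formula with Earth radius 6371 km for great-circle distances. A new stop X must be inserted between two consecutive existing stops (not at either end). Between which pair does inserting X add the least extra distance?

Added distance for inserting X between each consecutive pair:
Alpha–Bravo: 542.1 km
Bravo–Charlie: 269.2 km
Charlie–Delta: 820.2 km
Delta–Echo: 775.9 km
Smallest added distance is 269.2 km, inserting between Bravo and Charlie.

between Bravo and Charlie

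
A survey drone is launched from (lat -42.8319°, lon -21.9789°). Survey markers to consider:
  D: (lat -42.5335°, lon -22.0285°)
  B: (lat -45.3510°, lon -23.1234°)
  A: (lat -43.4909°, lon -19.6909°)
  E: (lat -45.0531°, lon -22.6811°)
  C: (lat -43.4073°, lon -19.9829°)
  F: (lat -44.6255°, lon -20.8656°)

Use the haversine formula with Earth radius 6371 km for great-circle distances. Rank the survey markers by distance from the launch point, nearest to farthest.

Distance from the launch point at (lat -42.8319°, lon -21.9789°) to each:
D (lat -42.5335°, lon -22.0285°): 33.4 km
C (lat -43.4073°, lon -19.9829°): 174.2 km
A (lat -43.4909°, lon -19.6909°): 199.5 km
F (lat -44.6255°, lon -20.8656°): 218.6 km
E (lat -45.0531°, lon -22.6811°): 253.3 km
B (lat -45.3510°, lon -23.1234°): 294.6 km

D, C, A, F, E, B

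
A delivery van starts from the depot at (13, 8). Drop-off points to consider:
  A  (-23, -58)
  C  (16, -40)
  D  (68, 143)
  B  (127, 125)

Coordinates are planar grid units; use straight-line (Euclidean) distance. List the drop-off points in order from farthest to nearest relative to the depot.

Computing each straight-line distance from (13, 8):
B (127, 125): 163.4
D (68, 143): 145.8
A (-23, -58): 75.2
C (16, -40): 48.1

B, D, A, C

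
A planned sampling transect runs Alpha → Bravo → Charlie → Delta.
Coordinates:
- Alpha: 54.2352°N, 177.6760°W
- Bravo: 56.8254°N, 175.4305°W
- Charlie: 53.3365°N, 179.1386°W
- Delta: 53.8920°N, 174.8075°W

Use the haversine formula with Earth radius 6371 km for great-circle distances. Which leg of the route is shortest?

Leg distances:
Alpha→Bravo: 320.8 km
Bravo→Charlie: 454.0 km
Charlie→Delta: 292.2 km
The shortest leg is Charlie–Delta at 292.2 km.

Charlie–Delta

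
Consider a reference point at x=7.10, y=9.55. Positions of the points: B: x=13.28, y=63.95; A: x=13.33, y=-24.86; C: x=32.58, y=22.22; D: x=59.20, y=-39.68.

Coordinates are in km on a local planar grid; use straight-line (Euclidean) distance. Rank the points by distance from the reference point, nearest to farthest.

C, A, B, D

Distance from the reference point at x=7.10, y=9.55 to each:
C x=32.58, y=22.22: 28.5 km
A x=13.33, y=-24.86: 35.0 km
B x=13.28, y=63.95: 54.7 km
D x=59.20, y=-39.68: 71.7 km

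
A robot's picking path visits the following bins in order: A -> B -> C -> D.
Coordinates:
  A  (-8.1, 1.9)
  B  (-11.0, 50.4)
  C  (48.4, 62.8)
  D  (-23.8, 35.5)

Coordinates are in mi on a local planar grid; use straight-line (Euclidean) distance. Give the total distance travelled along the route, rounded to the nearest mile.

186 mi

Leg distances:
A→B: 48.6 mi  (cumulative 48.6 mi)
B→C: 60.7 mi  (cumulative 109.3 mi)
C→D: 77.2 mi  (cumulative 186.5 mi)
Total route length ≈ 186 mi.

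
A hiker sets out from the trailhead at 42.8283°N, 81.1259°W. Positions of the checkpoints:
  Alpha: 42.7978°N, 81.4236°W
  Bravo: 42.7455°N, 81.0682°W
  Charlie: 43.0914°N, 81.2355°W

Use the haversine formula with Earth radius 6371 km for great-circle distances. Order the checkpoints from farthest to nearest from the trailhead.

Charlie, Alpha, Bravo

Distances from the trailhead:
Charlie 43.0914°N, 81.2355°W: 30.6 km
Alpha 42.7978°N, 81.4236°W: 24.5 km
Bravo 42.7455°N, 81.0682°W: 10.3 km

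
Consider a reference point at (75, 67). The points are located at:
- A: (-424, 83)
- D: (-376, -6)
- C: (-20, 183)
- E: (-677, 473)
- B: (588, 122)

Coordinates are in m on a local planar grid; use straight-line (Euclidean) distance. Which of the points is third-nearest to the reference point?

A

Distances from the reference point ((75, 67)):
C: 149.9 m
D: 456.9 m
A: 499.3 m
B: 515.9 m
E: 854.6 m
The third-nearest is A at 499.3 m.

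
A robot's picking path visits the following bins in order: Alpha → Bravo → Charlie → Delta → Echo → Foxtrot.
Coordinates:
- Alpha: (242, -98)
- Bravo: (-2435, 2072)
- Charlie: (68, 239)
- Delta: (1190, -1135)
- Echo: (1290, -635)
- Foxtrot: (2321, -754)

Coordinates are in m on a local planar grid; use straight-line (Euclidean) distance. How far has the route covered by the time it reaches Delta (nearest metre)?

Leg distances:
Alpha→Bravo: 3446.0 m  (cumulative 3446.0 m)
Bravo→Charlie: 3102.4 m  (cumulative 6548.4 m)
Charlie→Delta: 1773.9 m  (cumulative 8322.4 m)
Cumulative distance at Delta ≈ 8322 m.

8322 m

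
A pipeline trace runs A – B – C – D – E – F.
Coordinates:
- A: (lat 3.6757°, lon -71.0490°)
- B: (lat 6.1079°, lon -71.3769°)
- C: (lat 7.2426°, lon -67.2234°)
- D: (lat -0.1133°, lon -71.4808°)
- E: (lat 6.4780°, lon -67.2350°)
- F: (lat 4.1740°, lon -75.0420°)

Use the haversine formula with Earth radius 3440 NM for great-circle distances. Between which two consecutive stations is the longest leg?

C–D

Leg distances:
A→B: 147.3 NM
B→C: 256.9 NM
C→D: 509.9 NM
D→E: 470.4 NM
E→F: 486.7 NM
The longest leg is C–D at 509.9 NM.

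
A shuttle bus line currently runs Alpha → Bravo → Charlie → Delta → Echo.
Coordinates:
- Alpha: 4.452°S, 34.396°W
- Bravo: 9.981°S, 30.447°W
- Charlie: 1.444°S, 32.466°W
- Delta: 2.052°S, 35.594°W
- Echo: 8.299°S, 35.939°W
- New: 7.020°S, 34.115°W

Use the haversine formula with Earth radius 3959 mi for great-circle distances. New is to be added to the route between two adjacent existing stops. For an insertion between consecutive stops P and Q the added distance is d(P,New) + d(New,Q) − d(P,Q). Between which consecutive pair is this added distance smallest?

Added distance for inserting New between each consecutive pair:
Alpha–Bravo: 33.9 mi
Bravo–Charlie: 119.3 mi
Charlie–Delta: 539.7 mi
Delta–Echo: 78.8 mi
Smallest added distance is 33.9 mi, inserting between Alpha and Bravo.

between Alpha and Bravo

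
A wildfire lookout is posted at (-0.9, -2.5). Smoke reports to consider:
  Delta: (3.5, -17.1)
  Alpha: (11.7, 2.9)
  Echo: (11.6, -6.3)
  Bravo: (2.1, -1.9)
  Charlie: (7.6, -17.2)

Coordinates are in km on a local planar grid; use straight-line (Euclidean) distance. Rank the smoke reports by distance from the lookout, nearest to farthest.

Bravo, Echo, Alpha, Delta, Charlie

Computing each straight-line distance from (-0.9, -2.5):
Bravo (2.1, -1.9): 3.1 km
Echo (11.6, -6.3): 13.1 km
Alpha (11.7, 2.9): 13.7 km
Delta (3.5, -17.1): 15.2 km
Charlie (7.6, -17.2): 17.0 km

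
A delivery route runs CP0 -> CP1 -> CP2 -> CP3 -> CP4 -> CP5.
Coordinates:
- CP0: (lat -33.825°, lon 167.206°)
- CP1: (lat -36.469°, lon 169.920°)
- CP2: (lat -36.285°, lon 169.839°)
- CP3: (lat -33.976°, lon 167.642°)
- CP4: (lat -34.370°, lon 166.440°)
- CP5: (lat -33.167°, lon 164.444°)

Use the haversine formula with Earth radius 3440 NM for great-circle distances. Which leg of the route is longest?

Leg distances:
CP0→CP1: 207.2 NM
CP1→CP2: 11.7 NM
CP2→CP3: 175.6 NM
CP3→CP4: 64.2 NM
CP4→CP5: 123.0 NM
The longest leg is CP0–CP1 at 207.2 NM.

CP0–CP1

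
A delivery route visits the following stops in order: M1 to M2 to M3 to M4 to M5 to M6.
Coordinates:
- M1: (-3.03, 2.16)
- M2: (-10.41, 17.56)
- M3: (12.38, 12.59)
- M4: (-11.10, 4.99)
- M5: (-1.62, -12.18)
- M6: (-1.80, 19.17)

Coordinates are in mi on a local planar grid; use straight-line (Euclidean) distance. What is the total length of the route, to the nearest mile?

Leg distances:
M1→M2: 17.1 mi  (cumulative 17.1 mi)
M2→M3: 23.3 mi  (cumulative 40.4 mi)
M3→M4: 24.7 mi  (cumulative 65.1 mi)
M4→M5: 19.6 mi  (cumulative 84.7 mi)
M5→M6: 31.4 mi  (cumulative 116.0 mi)
Total route length ≈ 116 mi.

116 mi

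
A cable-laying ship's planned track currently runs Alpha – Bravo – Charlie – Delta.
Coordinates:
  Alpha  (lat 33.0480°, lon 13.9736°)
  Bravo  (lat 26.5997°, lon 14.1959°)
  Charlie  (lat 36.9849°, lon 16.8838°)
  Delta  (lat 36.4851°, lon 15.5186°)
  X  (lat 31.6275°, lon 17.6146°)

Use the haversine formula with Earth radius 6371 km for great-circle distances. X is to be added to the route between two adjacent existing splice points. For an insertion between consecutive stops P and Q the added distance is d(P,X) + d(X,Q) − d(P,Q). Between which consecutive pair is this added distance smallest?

between Bravo and Charlie

Added distance for inserting X between each consecutive pair:
Alpha–Bravo: 309.6 km
Bravo–Charlie: 67.4 km
Charlie–Delta: 1039.3 km
Smallest added distance is 67.4 km, inserting between Bravo and Charlie.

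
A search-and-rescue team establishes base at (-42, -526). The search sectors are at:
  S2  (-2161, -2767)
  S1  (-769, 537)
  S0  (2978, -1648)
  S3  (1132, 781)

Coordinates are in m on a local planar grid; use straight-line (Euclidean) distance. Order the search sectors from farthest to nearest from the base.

Computing each straight-line distance from (-42, -526):
S0 (2978, -1648): 3221.7 m
S2 (-2161, -2767): 3084.2 m
S3 (1132, 781): 1756.9 m
S1 (-769, 537): 1287.8 m

S0, S2, S3, S1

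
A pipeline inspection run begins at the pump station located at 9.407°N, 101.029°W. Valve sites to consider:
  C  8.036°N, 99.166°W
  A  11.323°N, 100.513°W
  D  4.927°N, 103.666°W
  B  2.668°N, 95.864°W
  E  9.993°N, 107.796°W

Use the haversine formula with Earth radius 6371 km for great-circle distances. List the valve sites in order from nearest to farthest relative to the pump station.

A, C, D, E, B

Distances from the pump station:
A 11.323°N, 100.513°W: 220.4 km
C 8.036°N, 99.166°W: 255.3 km
D 4.927°N, 103.666°W: 576.8 km
E 9.993°N, 107.796°W: 744.5 km
B 2.668°N, 95.864°W: 942.0 km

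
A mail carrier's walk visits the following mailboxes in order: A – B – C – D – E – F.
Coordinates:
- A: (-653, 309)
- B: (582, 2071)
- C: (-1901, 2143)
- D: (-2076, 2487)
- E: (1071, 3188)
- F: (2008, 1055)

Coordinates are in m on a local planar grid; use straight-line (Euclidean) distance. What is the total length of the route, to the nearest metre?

Leg distances:
A→B: 2151.7 m  (cumulative 2151.7 m)
B→C: 2484.0 m  (cumulative 4635.8 m)
C→D: 386.0 m  (cumulative 5021.7 m)
D→E: 3224.1 m  (cumulative 8245.8 m)
E→F: 2329.7 m  (cumulative 10575.6 m)
Total route length ≈ 10576 m.

10576 m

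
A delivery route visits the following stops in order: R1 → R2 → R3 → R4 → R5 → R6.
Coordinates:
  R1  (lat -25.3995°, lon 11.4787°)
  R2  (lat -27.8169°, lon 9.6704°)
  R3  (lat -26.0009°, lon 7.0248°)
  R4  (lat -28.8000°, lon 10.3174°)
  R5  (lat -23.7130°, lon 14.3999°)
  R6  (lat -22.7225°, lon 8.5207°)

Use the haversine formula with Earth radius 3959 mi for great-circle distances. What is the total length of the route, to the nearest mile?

Leg distances:
R1→R2: 200.9 mi  (cumulative 200.9 mi)
R2→R3: 205.7 mi  (cumulative 406.6 mi)
R3→R4: 279.6 mi  (cumulative 686.3 mi)
R4→R5: 433.0 mi  (cumulative 1119.3 mi)
R5→R6: 379.5 mi  (cumulative 1498.8 mi)
Total route length ≈ 1499 mi.

1499 mi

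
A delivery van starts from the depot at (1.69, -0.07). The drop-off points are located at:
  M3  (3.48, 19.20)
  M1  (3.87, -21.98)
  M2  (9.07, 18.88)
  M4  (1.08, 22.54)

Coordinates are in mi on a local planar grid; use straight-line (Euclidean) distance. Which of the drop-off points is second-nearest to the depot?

M2

Distance to each, sorted:
M3: 19.4 mi
M2: 20.3 mi
M1: 22.0 mi
M4: 22.6 mi
The second-nearest is M2 at 20.3 mi.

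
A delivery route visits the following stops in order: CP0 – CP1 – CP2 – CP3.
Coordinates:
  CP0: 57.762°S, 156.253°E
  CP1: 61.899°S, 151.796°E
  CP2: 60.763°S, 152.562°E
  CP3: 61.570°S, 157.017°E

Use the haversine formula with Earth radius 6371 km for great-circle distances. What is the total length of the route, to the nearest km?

911 km

Leg distances:
CP0→CP1: 522.8 km  (cumulative 522.8 km)
CP1→CP2: 132.8 km  (cumulative 655.6 km)
CP2→CP3: 255.1 km  (cumulative 910.7 km)
Total route length ≈ 911 km.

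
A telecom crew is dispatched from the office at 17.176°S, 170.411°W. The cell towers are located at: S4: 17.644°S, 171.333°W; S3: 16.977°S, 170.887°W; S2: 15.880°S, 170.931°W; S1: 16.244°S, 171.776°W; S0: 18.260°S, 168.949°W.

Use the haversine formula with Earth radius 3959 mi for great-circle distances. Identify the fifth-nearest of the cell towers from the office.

Distance to each, sorted:
S3: 34.3 mi
S4: 68.9 mi
S2: 95.9 mi
S1: 110.9 mi
S0: 121.9 mi
The fifth-nearest is S0 at 121.9 mi.

S0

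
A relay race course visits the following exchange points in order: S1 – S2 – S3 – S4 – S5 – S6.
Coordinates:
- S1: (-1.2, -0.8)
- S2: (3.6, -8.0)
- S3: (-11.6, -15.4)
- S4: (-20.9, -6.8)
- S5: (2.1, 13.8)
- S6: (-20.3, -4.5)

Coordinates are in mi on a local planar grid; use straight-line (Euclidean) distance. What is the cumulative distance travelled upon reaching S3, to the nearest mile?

26 mi

Leg distances:
S1→S2: 8.7 mi  (cumulative 8.7 mi)
S2→S3: 16.9 mi  (cumulative 25.6 mi)
Cumulative distance at S3 ≈ 26 mi.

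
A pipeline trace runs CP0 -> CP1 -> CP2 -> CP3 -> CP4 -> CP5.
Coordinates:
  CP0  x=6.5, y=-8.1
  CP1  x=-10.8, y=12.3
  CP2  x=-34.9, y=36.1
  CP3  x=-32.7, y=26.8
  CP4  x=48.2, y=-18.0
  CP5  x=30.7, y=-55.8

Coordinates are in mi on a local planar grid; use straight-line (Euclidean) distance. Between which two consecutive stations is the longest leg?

Leg distances:
CP0→CP1: 26.7 mi
CP1→CP2: 33.9 mi
CP2→CP3: 9.6 mi
CP3→CP4: 92.5 mi
CP4→CP5: 41.7 mi
The longest leg is CP3–CP4 at 92.5 mi.

CP3–CP4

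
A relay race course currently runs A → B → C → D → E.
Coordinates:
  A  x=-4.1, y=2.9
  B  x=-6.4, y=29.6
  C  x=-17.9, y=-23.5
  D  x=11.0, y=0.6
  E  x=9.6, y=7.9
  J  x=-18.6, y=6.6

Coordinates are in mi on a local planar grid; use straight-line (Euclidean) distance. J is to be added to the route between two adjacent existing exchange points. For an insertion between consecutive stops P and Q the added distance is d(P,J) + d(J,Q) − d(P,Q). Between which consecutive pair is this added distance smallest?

between B and C

Added distance for inserting J between each consecutive pair:
A–B: 14.2 mi
B–C: 1.8 mi
C–D: 22.7 mi
D–E: 51.0 mi
Smallest added distance is 1.8 mi, inserting between B and C.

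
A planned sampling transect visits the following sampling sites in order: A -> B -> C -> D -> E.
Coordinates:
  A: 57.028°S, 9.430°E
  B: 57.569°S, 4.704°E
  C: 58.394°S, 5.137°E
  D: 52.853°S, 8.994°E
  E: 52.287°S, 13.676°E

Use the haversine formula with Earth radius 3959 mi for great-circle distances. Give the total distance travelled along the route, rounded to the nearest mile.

851 mi

Leg distances:
A→B: 180.3 mi  (cumulative 180.3 mi)
B→C: 59.2 mi  (cumulative 239.5 mi)
C→D: 411.2 mi  (cumulative 650.7 mi)
D→E: 200.4 mi  (cumulative 851.1 mi)
Total route length ≈ 851 mi.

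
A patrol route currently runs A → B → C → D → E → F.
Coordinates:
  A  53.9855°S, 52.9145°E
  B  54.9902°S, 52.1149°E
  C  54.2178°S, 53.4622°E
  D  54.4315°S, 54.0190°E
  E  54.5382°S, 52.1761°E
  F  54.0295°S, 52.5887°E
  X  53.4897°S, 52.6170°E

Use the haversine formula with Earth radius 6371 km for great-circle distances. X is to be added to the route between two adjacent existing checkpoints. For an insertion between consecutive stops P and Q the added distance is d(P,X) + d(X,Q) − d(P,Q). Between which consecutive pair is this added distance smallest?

Added distance for inserting X between each consecutive pair:
A–B: 105.4 km
B–C: 146.0 km
C–D: 194.1 km
D–E: 139.7 km
E–F: 117.6 km
Smallest added distance is 105.4 km, inserting between A and B.

between A and B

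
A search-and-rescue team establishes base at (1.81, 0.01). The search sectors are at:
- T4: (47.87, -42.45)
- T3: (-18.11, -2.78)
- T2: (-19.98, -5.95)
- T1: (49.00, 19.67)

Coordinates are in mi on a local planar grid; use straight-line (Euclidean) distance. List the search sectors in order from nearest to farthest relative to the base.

Distance from the base at (1.81, 0.01) to each:
T3 (-18.11, -2.78): 20.1 mi
T2 (-19.98, -5.95): 22.6 mi
T1 (49.00, 19.67): 51.1 mi
T4 (47.87, -42.45): 62.6 mi

T3, T2, T1, T4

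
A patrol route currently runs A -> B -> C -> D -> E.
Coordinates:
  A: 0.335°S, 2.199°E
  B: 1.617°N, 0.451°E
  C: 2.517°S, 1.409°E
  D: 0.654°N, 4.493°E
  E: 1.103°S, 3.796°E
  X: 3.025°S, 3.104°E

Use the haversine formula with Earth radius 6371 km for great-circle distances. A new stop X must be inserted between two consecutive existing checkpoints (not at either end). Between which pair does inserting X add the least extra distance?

Added distance for inserting X between each consecutive pair:
A–B: 618.7 km
B–C: 319.2 km
C–D: 142.0 km
D–E: 454.2 km
Smallest added distance is 142.0 km, inserting between C and D.

between C and D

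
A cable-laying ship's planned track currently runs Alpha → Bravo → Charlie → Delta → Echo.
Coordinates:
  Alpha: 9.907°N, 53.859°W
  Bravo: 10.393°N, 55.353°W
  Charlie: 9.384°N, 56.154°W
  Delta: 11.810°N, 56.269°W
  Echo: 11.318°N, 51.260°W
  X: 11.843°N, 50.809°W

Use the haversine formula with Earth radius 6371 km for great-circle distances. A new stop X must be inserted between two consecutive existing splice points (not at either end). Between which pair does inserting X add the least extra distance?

between Delta and Echo

Added distance for inserting X between each consecutive pair:
Alpha–Bravo: 745.7 km
Bravo–Charlie: 1023.8 km
Charlie–Delta: 969.1 km
Delta–Echo: 122.1 km
Smallest added distance is 122.1 km, inserting between Delta and Echo.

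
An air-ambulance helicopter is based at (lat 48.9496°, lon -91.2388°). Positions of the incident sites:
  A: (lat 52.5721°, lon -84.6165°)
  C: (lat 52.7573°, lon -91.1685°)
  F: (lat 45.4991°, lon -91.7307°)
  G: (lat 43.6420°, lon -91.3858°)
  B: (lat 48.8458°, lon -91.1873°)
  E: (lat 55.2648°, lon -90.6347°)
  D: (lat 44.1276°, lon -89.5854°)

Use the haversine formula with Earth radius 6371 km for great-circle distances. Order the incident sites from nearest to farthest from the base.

Distances from the base:
B (lat 48.8458°, lon -91.1873°): 12.1 km
F (lat 45.4991°, lon -91.7307°): 385.5 km
C (lat 52.7573°, lon -91.1685°): 423.4 km
D (lat 44.1276°, lon -89.5854°): 550.9 km
G (lat 43.6420°, lon -91.3858°): 590.3 km
A (lat 52.5721°, lon -84.6165°): 615.4 km
E (lat 55.2648°, lon -90.6347°): 703.4 km

B, F, C, D, G, A, E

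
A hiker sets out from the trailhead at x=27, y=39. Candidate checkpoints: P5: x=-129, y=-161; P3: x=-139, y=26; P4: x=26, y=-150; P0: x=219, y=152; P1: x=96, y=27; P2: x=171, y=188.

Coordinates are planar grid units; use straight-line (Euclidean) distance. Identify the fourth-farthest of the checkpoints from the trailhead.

P4

Distances from the trailhead (x=27, y=39):
P5: 253.6
P0: 222.8
P2: 207.2
P4: 189.0
P3: 166.5
P1: 70.0
The fourth-farthest is P4 at 189.0.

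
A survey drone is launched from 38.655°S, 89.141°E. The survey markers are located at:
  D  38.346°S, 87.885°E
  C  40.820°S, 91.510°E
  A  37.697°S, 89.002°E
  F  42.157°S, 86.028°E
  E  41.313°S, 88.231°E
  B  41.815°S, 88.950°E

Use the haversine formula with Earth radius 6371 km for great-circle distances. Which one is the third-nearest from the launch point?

Distance to each, sorted:
A: 107.2 km
D: 114.6 km
E: 305.6 km
C: 314.6 km
B: 351.7 km
F: 470.1 km
The third-nearest is E at 305.6 km.

E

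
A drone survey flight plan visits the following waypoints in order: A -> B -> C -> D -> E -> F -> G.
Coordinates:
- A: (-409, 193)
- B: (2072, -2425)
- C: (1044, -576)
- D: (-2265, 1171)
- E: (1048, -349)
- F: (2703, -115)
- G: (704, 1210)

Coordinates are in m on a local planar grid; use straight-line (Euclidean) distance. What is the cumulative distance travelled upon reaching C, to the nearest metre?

5722 m

Leg distances:
A→B: 3606.8 m  (cumulative 3606.8 m)
B→C: 2115.6 m  (cumulative 5722.4 m)
Cumulative distance at C ≈ 5722 m.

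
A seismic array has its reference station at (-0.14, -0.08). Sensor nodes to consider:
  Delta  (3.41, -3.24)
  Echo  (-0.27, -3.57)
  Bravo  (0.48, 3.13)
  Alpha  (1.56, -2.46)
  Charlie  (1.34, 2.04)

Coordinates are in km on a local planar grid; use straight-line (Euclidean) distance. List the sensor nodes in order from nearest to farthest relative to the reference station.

Charlie, Alpha, Bravo, Echo, Delta

Computing each straight-line distance from (-0.14, -0.08):
Charlie (1.34, 2.04): 2.6 km
Alpha (1.56, -2.46): 2.9 km
Bravo (0.48, 3.13): 3.3 km
Echo (-0.27, -3.57): 3.5 km
Delta (3.41, -3.24): 4.8 km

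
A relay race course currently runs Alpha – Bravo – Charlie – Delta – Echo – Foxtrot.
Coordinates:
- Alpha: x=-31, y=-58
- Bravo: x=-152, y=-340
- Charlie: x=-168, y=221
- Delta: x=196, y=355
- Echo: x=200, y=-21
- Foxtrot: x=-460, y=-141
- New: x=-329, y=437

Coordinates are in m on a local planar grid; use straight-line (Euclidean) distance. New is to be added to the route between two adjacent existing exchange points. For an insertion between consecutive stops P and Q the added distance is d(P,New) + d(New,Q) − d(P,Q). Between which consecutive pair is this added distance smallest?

between Charlie and Delta

Added distance for inserting New between each consecutive pair:
Alpha–Bravo: 1067.8 m
Bravo–Charlie: 505.1 m
Charlie–Delta: 412.9 m
Delta–Echo: 855.1 m
Echo–Foxtrot: 621.6 m
Smallest added distance is 412.9 m, inserting between Charlie and Delta.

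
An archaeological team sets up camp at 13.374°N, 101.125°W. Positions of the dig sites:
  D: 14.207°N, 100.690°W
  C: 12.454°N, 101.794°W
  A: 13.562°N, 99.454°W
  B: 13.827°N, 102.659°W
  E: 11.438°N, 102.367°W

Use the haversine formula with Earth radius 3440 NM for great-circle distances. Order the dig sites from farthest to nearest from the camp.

E, A, B, C, D

Distances from the camp:
E 11.438°N, 102.367°W: 137.2 NM
A 13.562°N, 99.454°W: 98.2 NM
B 13.827°N, 102.659°W: 93.6 NM
C 12.454°N, 101.794°W: 67.7 NM
D 14.207°N, 100.690°W: 56.1 NM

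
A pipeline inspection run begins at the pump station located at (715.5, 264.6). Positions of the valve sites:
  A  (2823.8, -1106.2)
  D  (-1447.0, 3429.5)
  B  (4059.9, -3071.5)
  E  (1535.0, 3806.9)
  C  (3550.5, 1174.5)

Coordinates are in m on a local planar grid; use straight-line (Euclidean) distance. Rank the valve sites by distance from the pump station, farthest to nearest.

B, D, E, C, A

Computing each straight-line distance from (715.5, 264.6):
B (4059.9, -3071.5): 4723.8 m
D (-1447.0, 3429.5): 3833.1 m
E (1535.0, 3806.9): 3635.9 m
C (3550.5, 1174.5): 2977.4 m
A (2823.8, -1106.2): 2514.8 m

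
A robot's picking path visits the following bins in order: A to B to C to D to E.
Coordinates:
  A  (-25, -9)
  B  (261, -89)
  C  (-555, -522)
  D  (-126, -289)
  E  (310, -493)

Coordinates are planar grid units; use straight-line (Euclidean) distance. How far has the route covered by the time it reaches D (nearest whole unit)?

1709

Leg distances:
A→B: 297.0  (cumulative 297.0)
B→C: 923.8  (cumulative 1220.7)
C→D: 488.2  (cumulative 1708.9)
Cumulative distance at D ≈ 1709.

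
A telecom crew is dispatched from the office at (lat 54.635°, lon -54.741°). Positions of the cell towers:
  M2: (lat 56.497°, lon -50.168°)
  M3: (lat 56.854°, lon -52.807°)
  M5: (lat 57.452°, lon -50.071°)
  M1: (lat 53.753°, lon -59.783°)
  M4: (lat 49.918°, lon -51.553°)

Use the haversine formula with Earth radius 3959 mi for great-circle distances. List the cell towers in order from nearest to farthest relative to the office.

M3, M1, M2, M5, M4

Distances from the office:
M3 (lat 56.854°, lon -52.807°): 170.8 mi
M1 (lat 53.753°, lon -59.783°): 212.7 mi
M2 (lat 56.497°, lon -50.168°): 220.1 mi
M5 (lat 57.452°, lon -50.071°): 265.2 mi
M4 (lat 49.918°, lon -51.553°): 352.6 mi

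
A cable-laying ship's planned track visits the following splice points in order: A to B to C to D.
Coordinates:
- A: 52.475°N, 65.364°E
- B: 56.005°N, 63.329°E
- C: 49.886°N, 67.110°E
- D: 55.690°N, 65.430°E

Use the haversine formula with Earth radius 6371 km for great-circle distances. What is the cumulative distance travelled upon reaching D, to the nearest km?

Leg distances:
A→B: 414.1 km  (cumulative 414.1 km)
B→C: 725.8 km  (cumulative 1139.9 km)
C→D: 655.1 km  (cumulative 1795.0 km)
Cumulative distance at D ≈ 1795 km.

1795 km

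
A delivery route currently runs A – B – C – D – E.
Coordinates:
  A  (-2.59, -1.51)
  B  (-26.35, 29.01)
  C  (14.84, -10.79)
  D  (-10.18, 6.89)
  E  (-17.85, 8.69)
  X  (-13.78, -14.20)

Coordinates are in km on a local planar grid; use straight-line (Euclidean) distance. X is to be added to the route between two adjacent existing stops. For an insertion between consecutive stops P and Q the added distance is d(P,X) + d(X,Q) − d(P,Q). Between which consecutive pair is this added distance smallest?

between B and C

Added distance for inserting X between each consecutive pair:
A–B: 23.2 km
B–C: 16.5 km
C–D: 19.6 km
D–E: 36.8 km
Smallest added distance is 16.5 km, inserting between B and C.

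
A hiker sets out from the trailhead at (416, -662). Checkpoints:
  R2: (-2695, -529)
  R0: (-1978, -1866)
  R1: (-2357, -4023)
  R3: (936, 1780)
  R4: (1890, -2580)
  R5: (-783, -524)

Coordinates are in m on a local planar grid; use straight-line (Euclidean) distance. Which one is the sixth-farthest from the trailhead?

Distances from the trailhead ((416, -662)):
R1: 4357.3 m
R2: 3113.8 m
R0: 2679.7 m
R3: 2496.8 m
R4: 2419.0 m
R5: 1206.9 m
The sixth-farthest is R5 at 1206.9 m.

R5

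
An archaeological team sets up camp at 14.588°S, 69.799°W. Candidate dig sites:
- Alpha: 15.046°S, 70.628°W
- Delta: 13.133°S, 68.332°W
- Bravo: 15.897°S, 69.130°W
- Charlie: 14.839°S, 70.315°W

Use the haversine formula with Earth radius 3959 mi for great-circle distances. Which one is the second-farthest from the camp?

Bravo

Distances from the camp (14.588°S, 69.799°W):
Delta: 140.7 mi
Bravo: 100.8 mi
Alpha: 63.8 mi
Charlie: 38.6 mi
The second-farthest is Bravo at 100.8 mi.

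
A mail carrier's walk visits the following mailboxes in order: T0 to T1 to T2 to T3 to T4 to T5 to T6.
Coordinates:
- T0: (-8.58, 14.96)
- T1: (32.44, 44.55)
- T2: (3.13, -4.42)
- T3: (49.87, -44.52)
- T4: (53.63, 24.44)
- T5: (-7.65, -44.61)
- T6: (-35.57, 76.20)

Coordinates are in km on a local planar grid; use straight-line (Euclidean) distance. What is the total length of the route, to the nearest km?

Leg distances:
T0→T1: 50.6 km  (cumulative 50.6 km)
T1→T2: 57.1 km  (cumulative 107.7 km)
T2→T3: 61.6 km  (cumulative 169.2 km)
T3→T4: 69.1 km  (cumulative 238.3 km)
T4→T5: 92.3 km  (cumulative 330.6 km)
T5→T6: 124.0 km  (cumulative 454.6 km)
Total route length ≈ 455 km.

455 km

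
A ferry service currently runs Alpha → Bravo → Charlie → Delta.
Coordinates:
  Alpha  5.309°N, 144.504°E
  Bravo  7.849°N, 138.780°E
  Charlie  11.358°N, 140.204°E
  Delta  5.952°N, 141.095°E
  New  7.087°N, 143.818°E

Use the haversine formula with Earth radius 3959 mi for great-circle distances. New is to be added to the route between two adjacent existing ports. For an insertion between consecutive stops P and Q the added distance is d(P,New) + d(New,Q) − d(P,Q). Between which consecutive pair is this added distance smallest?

Added distance for inserting New between each consecutive pair:
Alpha–Bravo: 50.4 mi
Bravo–Charlie: 472.5 mi
Charlie–Delta: 208.7 mi
Smallest added distance is 50.4 mi, inserting between Alpha and Bravo.

between Alpha and Bravo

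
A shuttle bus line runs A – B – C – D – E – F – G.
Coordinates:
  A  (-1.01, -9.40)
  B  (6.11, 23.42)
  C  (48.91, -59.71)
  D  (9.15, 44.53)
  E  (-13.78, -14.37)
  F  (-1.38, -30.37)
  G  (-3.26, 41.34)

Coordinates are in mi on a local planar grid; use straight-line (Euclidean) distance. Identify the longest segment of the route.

Leg distances:
A→B: 33.6 mi
B→C: 93.5 mi
C→D: 111.6 mi
D→E: 63.2 mi
E→F: 20.2 mi
F→G: 71.7 mi
The longest leg is C–D at 111.6 mi.

C–D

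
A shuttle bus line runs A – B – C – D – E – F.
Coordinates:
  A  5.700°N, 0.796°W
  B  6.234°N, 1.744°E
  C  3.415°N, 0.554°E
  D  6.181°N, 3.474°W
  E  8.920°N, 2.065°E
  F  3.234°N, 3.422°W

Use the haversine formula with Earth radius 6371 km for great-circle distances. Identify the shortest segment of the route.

Leg distances:
A→B: 287.1 km
B→C: 340.1 km
C→D: 542.0 km
D→E: 682.3 km
E→F: 876.1 km
The shortest leg is A–B at 287.1 km.

A–B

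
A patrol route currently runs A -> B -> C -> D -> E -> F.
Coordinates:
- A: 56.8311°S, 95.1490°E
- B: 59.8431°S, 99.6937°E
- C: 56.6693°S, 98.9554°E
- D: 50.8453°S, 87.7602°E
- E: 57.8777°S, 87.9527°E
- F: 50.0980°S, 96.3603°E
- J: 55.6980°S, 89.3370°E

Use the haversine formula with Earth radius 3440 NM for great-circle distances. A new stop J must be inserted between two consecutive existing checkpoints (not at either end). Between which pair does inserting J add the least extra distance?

between E and F

Added distance for inserting J between each consecutive pair:
A–B: 388.6 NM
B–C: 548.2 NM
C–D: 95.0 NM
D–E: 13.1 NM
E–F: 7.2 NM
Smallest added distance is 7.2 NM, inserting between E and F.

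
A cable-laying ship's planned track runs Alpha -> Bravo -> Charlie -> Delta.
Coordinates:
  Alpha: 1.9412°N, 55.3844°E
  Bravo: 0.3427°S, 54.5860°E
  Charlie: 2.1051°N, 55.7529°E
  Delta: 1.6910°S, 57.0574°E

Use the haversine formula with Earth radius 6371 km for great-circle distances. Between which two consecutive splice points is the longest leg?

Charlie–Delta

Leg distances:
Alpha→Bravo: 269.0 km
Bravo→Charlie: 301.5 km
Charlie→Delta: 446.3 km
The longest leg is Charlie–Delta at 446.3 km.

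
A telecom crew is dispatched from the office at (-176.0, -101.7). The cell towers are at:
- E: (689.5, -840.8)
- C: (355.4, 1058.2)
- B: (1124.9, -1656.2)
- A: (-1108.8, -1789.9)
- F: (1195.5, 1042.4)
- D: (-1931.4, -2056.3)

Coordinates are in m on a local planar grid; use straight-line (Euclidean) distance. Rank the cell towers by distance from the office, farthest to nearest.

D, B, A, F, C, E

Distances from the office:
D (-1931.4, -2056.3): 2627.1 m
B (1124.9, -1656.2): 2027.0 m
A (-1108.8, -1789.9): 1928.8 m
F (1195.5, 1042.4): 1786.1 m
C (355.4, 1058.2): 1275.8 m
E (689.5, -840.8): 1138.1 m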